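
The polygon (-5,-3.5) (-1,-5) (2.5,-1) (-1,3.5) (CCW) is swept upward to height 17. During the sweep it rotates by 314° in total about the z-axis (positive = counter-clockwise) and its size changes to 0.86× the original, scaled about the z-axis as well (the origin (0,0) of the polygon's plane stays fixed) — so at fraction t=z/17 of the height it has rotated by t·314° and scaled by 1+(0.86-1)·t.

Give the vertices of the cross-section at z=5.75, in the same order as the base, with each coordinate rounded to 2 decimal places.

Cross-section at z=5.75: (4.53,-3.64) (4.84,0.41) (0.25,2.55) (-2.94,-1.85)

t = z/height = 5.75/17 = 0.338235
s = 1 + (scale-1)·z/height = 1 + (0.86-1)·5.75/17 = 0.952647
θ = twist·z/height = 314°·5.75/17 = 106.2059° = 1.853642 rad
cos θ = -0.279090, sin θ = 0.960265 (intermediates below are computed at full precision and shown rounded to 5 d.p.)
v1: (-5,-3.5) → rotate → (4.75638,-3.82451) → ×s → (4.53115,-3.64341) → (4.53,-3.64)
v2: (-1,-5) → rotate → (5.08041,0.43518) → ×s → (4.83984,0.41458) → (4.84,0.41)
v3: (2.5,-1) → rotate → (0.26254,2.67975) → ×s → (0.25011,2.55286) → (0.25,2.55)
v4: (-1,3.5) → rotate → (-3.08184,-1.93708) → ×s → (-2.93590,-1.84535) → (-2.94,-1.85)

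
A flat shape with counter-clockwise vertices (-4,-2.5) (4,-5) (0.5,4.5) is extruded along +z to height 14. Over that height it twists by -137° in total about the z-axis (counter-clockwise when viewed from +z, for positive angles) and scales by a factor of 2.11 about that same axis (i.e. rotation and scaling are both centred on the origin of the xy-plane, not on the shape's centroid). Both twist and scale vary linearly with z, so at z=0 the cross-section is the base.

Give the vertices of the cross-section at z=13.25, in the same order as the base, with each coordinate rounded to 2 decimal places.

t = z/height = 13.25/14 = 0.946429
s = 1 + (scale-1)·z/height = 1 + (2.11-1)·13.25/14 = 2.050536
θ = twist·z/height = -137°·13.25/14 = -129.6607° = -2.263006 rad
cos θ = -0.638240, sin θ = -0.769837 (intermediates below are computed at full precision and shown rounded to 5 d.p.)
v1: (-4,-2.5) → rotate → (0.62837,4.67495) → ×s → (1.28849,9.58615) → (1.29,9.59)
v2: (4,-5) → rotate → (-6.40215,0.11185) → ×s → (-13.12783,0.22935) → (-13.13,0.23)
v3: (0.5,4.5) → rotate → (3.14515,-3.25700) → ×s → (6.44924,-6.67859) → (6.45,-6.68)

Cross-section at z=13.25: (1.29,9.59) (-13.13,0.23) (6.45,-6.68)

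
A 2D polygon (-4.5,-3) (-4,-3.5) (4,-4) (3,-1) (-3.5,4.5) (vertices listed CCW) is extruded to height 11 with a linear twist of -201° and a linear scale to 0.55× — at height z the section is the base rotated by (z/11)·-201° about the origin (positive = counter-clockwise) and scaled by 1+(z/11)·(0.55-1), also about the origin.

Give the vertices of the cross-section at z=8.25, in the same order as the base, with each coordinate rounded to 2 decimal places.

Cross-section at z=8.25: (1.63,3.19) (1.18,3.32) (-3.61,1.02) (-2.06,-0.39) (3.48,-1.47)

t = z/height = 8.25/11 = 0.75
s = 1 + (scale-1)·z/height = 1 + (0.55-1)·8.25/11 = 0.662500
θ = twist·z/height = -201°·8.25/11 = -150.7500° = -2.631084 rad
cos θ = -0.872496, sin θ = -0.488621 (intermediates below are computed at full precision and shown rounded to 5 d.p.)
v1: (-4.5,-3) → rotate → (2.46037,4.81628) → ×s → (1.62999,3.19079) → (1.63,3.19)
v2: (-4,-3.5) → rotate → (1.77981,5.00822) → ×s → (1.17912,3.31795) → (1.18,3.32)
v3: (4,-4) → rotate → (-5.44447,1.53550) → ×s → (-3.60696,1.01727) → (-3.61,1.02)
v4: (3,-1) → rotate → (-3.10611,-0.59337) → ×s → (-2.05780,-0.39311) → (-2.06,-0.39)
v5: (-3.5,4.5) → rotate → (5.25253,-2.21606) → ×s → (3.47980,-1.46814) → (3.48,-1.47)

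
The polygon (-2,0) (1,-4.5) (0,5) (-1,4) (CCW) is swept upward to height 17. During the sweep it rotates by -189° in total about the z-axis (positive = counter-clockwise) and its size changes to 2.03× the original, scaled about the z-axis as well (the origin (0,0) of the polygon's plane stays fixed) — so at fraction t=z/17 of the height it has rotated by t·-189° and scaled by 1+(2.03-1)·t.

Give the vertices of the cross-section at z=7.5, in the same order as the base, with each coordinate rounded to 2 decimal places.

Cross-section at z=7.5: (-0.34,2.89) (-6.33,-2.20) (7.22,0.84) (5.61,2.12)

t = z/height = 7.5/17 = 0.441176
s = 1 + (scale-1)·z/height = 1 + (2.03-1)·7.5/17 = 1.454412
θ = twist·z/height = -189°·7.5/17 = -83.3824° = -1.455297 rad
cos θ = 0.115243, sin θ = -0.993337 (intermediates below are computed at full precision and shown rounded to 5 d.p.)
v1: (-2,0) → rotate → (-0.23049,1.98667) → ×s → (-0.33522,2.88944) → (-0.34,2.89)
v2: (1,-4.5) → rotate → (-4.35477,-1.51193) → ×s → (-6.33364,-2.19897) → (-6.33,-2.20)
v3: (0,5) → rotate → (4.96669,0.57622) → ×s → (7.22361,0.83805) → (7.22,0.84)
v4: (-1,4) → rotate → (3.85811,1.45431) → ×s → (5.61128,2.11517) → (5.61,2.12)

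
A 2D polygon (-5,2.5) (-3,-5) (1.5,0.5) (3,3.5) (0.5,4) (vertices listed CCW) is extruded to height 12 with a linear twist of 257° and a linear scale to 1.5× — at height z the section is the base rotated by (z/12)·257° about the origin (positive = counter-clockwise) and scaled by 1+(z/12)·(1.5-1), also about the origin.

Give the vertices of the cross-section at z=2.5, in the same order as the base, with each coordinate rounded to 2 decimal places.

Cross-section at z=2.5: (-5.50,-2.80) (2.47,-5.94) (0.54,1.66) (-1.14,4.96) (-3.22,3.07)

t = z/height = 2.5/12 = 0.208333
s = 1 + (scale-1)·z/height = 1 + (1.5-1)·2.5/12 = 1.104167
θ = twist·z/height = 257°·2.5/12 = 53.5417° = 0.934478 rad
cos θ = 0.594238, sin θ = 0.804289 (intermediates below are computed at full precision and shown rounded to 5 d.p.)
v1: (-5,2.5) → rotate → (-4.98191,-2.53585) → ×s → (-5.50086,-2.80000) → (-5.50,-2.80)
v2: (-3,-5) → rotate → (2.23873,-5.38406) → ×s → (2.47193,-5.94490) → (2.47,-5.94)
v3: (1.5,0.5) → rotate → (0.48921,1.50355) → ×s → (0.54017,1.66017) → (0.54,1.66)
v4: (3,3.5) → rotate → (-1.03230,4.49270) → ×s → (-1.13983,4.96069) → (-1.14,4.96)
v5: (0.5,4) → rotate → (-2.92004,2.77910) → ×s → (-3.22421,3.06859) → (-3.22,3.07)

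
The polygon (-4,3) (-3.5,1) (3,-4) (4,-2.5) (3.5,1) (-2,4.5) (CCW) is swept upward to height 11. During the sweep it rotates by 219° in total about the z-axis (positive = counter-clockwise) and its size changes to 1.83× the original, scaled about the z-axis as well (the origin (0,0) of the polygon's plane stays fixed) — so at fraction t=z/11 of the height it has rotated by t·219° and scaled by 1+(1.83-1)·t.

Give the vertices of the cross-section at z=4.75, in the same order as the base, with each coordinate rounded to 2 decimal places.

t = z/height = 4.75/11 = 0.431818
s = 1 + (scale-1)·z/height = 1 + (1.83-1)·4.75/11 = 1.358409
θ = twist·z/height = 219°·4.75/11 = 94.5682° = 1.650526 rad
cos θ = -0.079645, sin θ = 0.996823 (intermediates below are computed at full precision and shown rounded to 5 d.p.)
v1: (-4,3) → rotate → (-2.67189,-4.22623) → ×s → (-3.62952,-5.74095) → (-3.63,-5.74)
v2: (-3.5,1) → rotate → (-0.71806,-3.56853) → ×s → (-0.97543,-4.84752) → (-0.98,-4.85)
v3: (3,-4) → rotate → (3.74836,3.30905) → ×s → (5.09180,4.49505) → (5.09,4.50)
v4: (4,-2.5) → rotate → (2.17348,4.18641) → ×s → (2.95247,5.68685) → (2.95,5.69)
v5: (3.5,1) → rotate → (-1.27558,3.40924) → ×s → (-1.73276,4.63114) → (-1.73,4.63)
v6: (-2,4.5) → rotate → (-4.32641,-2.35205) → ×s → (-5.87704,-3.19505) → (-5.88,-3.20)

Cross-section at z=4.75: (-3.63,-5.74) (-0.98,-4.85) (5.09,4.50) (2.95,5.69) (-1.73,4.63) (-5.88,-3.20)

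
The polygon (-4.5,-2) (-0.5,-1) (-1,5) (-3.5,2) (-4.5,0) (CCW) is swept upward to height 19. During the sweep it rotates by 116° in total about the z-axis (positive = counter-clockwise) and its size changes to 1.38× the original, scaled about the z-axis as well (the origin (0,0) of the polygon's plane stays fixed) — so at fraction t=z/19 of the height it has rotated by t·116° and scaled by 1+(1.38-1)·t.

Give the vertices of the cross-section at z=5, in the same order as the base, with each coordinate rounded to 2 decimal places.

Cross-section at z=5: (-3.15,-4.41) (0.08,-1.23) (-3.74,4.18) (-4.43,-0.06) (-4.26,-2.51)

t = z/height = 5/19 = 0.263158
s = 1 + (scale-1)·z/height = 1 + (1.38-1)·5/19 = 1.100000
θ = twist·z/height = 116°·5/19 = 30.5263° = 0.532785 rad
cos θ = 0.861396, sin θ = 0.507934 (intermediates below are computed at full precision and shown rounded to 5 d.p.)
v1: (-4.5,-2) → rotate → (-2.86041,-4.00850) → ×s → (-3.14646,-4.40934) → (-3.15,-4.41)
v2: (-0.5,-1) → rotate → (0.07724,-1.11536) → ×s → (0.08496,-1.22690) → (0.08,-1.23)
v3: (-1,5) → rotate → (-3.40107,3.79905) → ×s → (-3.74117,4.17895) → (-3.74,4.18)
v4: (-3.5,2) → rotate → (-4.03075,-0.05498) → ×s → (-4.43383,-0.06047) → (-4.43,-0.06)
v5: (-4.5,0) → rotate → (-3.87628,-2.28570) → ×s → (-4.26391,-2.51427) → (-4.26,-2.51)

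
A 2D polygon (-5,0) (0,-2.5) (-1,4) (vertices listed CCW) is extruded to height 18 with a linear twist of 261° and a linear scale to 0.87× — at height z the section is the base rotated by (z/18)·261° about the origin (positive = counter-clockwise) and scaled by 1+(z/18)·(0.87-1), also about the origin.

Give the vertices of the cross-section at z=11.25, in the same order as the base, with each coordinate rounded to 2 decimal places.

t = z/height = 11.25/18 = 0.625
s = 1 + (scale-1)·z/height = 1 + (0.87-1)·11.25/18 = 0.918750
θ = twist·z/height = 261°·11.25/18 = 163.1250° = 2.847068 rad
cos θ = -0.956940, sin θ = 0.290285 (intermediates below are computed at full precision and shown rounded to 5 d.p.)
v1: (-5,0) → rotate → (4.78470,-1.45142) → ×s → (4.39594,-1.33350) → (4.40,-1.33)
v2: (0,-2.5) → rotate → (0.72571,2.39235) → ×s → (0.66675,2.19797) → (0.67,2.20)
v3: (-1,4) → rotate → (-0.20420,-4.11805) → ×s → (-0.18761,-3.78345) → (-0.19,-3.78)

Cross-section at z=11.25: (4.40,-1.33) (0.67,2.20) (-0.19,-3.78)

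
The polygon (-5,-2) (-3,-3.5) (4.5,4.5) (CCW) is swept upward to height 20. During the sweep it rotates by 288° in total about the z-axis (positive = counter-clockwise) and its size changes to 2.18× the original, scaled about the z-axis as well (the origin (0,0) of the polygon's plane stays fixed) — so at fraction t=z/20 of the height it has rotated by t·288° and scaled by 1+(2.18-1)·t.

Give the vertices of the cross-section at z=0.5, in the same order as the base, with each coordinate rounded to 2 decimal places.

Cross-section at z=0.5: (-4.85,-2.69) (-2.61,-3.96) (4.02,5.18)

t = z/height = 0.5/20 = 0.025
s = 1 + (scale-1)·z/height = 1 + (2.18-1)·0.5/20 = 1.029500
θ = twist·z/height = 288°·0.5/20 = 7.2000° = 0.125664 rad
cos θ = 0.992115, sin θ = 0.125333 (intermediates below are computed at full precision and shown rounded to 5 d.p.)
v1: (-5,-2) → rotate → (-4.70991,-2.61090) → ×s → (-4.84885,-2.68792) → (-4.85,-2.69)
v2: (-3,-3.5) → rotate → (-2.53768,-3.84840) → ×s → (-2.61254,-3.96193) → (-2.61,-3.96)
v3: (4.5,4.5) → rotate → (3.90052,5.02852) → ×s → (4.01558,5.17686) → (4.02,5.18)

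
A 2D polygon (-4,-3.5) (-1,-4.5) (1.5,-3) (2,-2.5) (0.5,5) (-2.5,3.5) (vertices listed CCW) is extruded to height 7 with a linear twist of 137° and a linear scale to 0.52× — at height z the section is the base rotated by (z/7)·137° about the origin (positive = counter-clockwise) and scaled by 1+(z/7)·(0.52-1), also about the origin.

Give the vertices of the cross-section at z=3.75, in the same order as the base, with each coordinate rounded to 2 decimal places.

Cross-section at z=3.75: (1.64,-3.59) (2.99,-1.67) (2.45,0.43) (2.20,0.89) (-3.45,1.42) (-3.02,-1.04)

t = z/height = 3.75/7 = 0.535714
s = 1 + (scale-1)·z/height = 1 + (0.52-1)·3.75/7 = 0.742857
θ = twist·z/height = 137°·3.75/7 = 73.3929° = 1.280947 rad
cos θ = 0.285808, sin θ = 0.958287 (intermediates below are computed at full precision and shown rounded to 5 d.p.)
v1: (-4,-3.5) → rotate → (2.21077,-4.83348) → ×s → (1.64229,-3.59058) → (1.64,-3.59)
v2: (-1,-4.5) → rotate → (4.02648,-2.24442) → ×s → (2.99110,-1.66729) → (2.99,-1.67)
v3: (1.5,-3) → rotate → (3.30357,0.58001) → ×s → (2.45408,0.43086) → (2.45,0.43)
v4: (2,-2.5) → rotate → (2.96733,1.20205) → ×s → (2.20430,0.89295) → (2.20,0.89)
v5: (0.5,5) → rotate → (-4.64853,1.90818) → ×s → (-3.45319,1.41751) → (-3.45,1.42)
v6: (-2.5,3.5) → rotate → (-4.06852,-1.39539) → ×s → (-3.02233,-1.03658) → (-3.02,-1.04)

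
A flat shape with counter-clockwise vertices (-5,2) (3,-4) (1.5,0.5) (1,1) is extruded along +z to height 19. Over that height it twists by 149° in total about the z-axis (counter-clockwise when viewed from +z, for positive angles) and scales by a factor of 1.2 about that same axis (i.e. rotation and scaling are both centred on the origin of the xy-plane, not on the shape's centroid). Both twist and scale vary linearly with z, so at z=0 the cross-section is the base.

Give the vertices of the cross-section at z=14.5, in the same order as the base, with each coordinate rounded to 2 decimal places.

Cross-section at z=14.5: (0.21,-6.20) (2.83,5.02) (-1.22,1.35) (-1.52,0.59)

t = z/height = 14.5/19 = 0.763158
s = 1 + (scale-1)·z/height = 1 + (1.2-1)·14.5/19 = 1.152632
θ = twist·z/height = 149°·14.5/19 = 113.7105° = 1.984623 rad
cos θ = -0.402116, sin θ = 0.915589 (intermediates below are computed at full precision and shown rounded to 5 d.p.)
v1: (-5,2) → rotate → (0.17940,-5.38218) → ×s → (0.20678,-6.20367) → (0.21,-6.20)
v2: (3,-4) → rotate → (2.45601,4.35523) → ×s → (2.83087,5.01998) → (2.83,5.02)
v3: (1.5,0.5) → rotate → (-1.06097,1.17233) → ×s → (-1.22291,1.35126) → (-1.22,1.35)
v4: (1,1) → rotate → (-1.31770,0.51347) → ×s → (-1.51883,0.59184) → (-1.52,0.59)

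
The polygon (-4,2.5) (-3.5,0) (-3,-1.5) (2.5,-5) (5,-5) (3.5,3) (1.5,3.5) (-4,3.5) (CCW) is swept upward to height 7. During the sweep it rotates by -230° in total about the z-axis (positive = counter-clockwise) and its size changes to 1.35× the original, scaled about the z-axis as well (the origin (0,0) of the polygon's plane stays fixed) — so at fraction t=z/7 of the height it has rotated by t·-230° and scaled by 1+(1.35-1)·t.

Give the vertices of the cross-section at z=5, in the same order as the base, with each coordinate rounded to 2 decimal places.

Cross-section at z=5: (5.66,-1.65) (4.21,1.18) (3.10,2.82) (-4.70,5.17) (-7.71,4.32) (-3.20,-4.79) (-0.62,-4.72) (6.00,-2.86)

t = z/height = 5/7 = 0.714286
s = 1 + (scale-1)·z/height = 1 + (1.35-1)·5/7 = 1.250000
θ = twist·z/height = -230°·5/7 = -164.2857° = -2.867327 rad
cos θ = -0.962624, sin θ = -0.270840 (intermediates below are computed at full precision and shown rounded to 5 d.p.)
v1: (-4,2.5) → rotate → (4.52760,-1.32320) → ×s → (5.65950,-1.65400) → (5.66,-1.65)
v2: (-3.5,0) → rotate → (3.36918,0.94794) → ×s → (4.21148,1.18493) → (4.21,1.18)
v3: (-3,-1.5) → rotate → (2.48161,2.25646) → ×s → (3.10202,2.82057) → (3.10,2.82)
v4: (2.5,-5) → rotate → (-3.76076,4.13602) → ×s → (-4.70095,5.17003) → (-4.70,5.17)
v5: (5,-5) → rotate → (-6.16732,3.45892) → ×s → (-7.70915,4.32365) → (-7.71,4.32)
v6: (3.5,3) → rotate → (-2.55666,-3.83581) → ×s → (-3.19583,-4.79477) → (-3.20,-4.79)
v7: (1.5,3.5) → rotate → (-0.49599,-3.77545) → ×s → (-0.61999,-4.71931) → (-0.62,-4.72)
v8: (-4,3.5) → rotate → (4.79844,-2.28582) → ×s → (5.99805,-2.85728) → (6.00,-2.86)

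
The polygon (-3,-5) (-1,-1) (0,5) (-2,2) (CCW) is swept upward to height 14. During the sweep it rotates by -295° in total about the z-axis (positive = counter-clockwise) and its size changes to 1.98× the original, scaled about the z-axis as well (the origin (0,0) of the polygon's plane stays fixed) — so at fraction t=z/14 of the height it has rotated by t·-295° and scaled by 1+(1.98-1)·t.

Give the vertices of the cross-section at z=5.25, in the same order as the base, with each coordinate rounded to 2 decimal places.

t = z/height = 5.25/14 = 0.375
s = 1 + (scale-1)·z/height = 1 + (1.98-1)·5.25/14 = 1.367500
θ = twist·z/height = -295°·5.25/14 = -110.6250° = -1.930770 rad
cos θ = -0.352250, sin θ = -0.935906 (intermediates below are computed at full precision and shown rounded to 5 d.p.)
v1: (-3,-5) → rotate → (-3.62278,4.56897) → ×s → (-4.95415,6.24806) → (-4.95,6.25)
v2: (-1,-1) → rotate → (-0.58366,1.28816) → ×s → (-0.79815,1.76155) → (-0.80,1.76)
v3: (0,5) → rotate → (4.67953,-1.76125) → ×s → (6.39926,-2.40851) → (6.40,-2.41)
v4: (-2,2) → rotate → (2.57631,1.16731) → ×s → (3.52311,1.59630) → (3.52,1.60)

Cross-section at z=5.25: (-4.95,6.25) (-0.80,1.76) (6.40,-2.41) (3.52,1.60)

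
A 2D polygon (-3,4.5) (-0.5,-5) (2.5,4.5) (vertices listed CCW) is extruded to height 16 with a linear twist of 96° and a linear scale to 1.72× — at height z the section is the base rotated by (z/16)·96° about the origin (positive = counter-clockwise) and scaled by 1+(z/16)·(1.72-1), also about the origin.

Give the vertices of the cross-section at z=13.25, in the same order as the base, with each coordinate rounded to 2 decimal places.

t = z/height = 13.25/16 = 0.828125
s = 1 + (scale-1)·z/height = 1 + (1.72-1)·13.25/16 = 1.596250
θ = twist·z/height = 96°·13.25/16 = 79.5000° = 1.387537 rad
cos θ = 0.182236, sin θ = 0.983255 (intermediates below are computed at full precision and shown rounded to 5 d.p.)
v1: (-3,4.5) → rotate → (-4.97135,-2.12970) → ×s → (-7.93552,-3.39954) → (-7.94,-3.40)
v2: (-0.5,-5) → rotate → (4.82516,-1.40281) → ×s → (7.70216,-2.23923) → (7.70,-2.24)
v3: (2.5,4.5) → rotate → (-3.96906,3.27820) → ×s → (-6.33561,5.23282) → (-6.34,5.23)

Cross-section at z=13.25: (-7.94,-3.40) (7.70,-2.24) (-6.34,5.23)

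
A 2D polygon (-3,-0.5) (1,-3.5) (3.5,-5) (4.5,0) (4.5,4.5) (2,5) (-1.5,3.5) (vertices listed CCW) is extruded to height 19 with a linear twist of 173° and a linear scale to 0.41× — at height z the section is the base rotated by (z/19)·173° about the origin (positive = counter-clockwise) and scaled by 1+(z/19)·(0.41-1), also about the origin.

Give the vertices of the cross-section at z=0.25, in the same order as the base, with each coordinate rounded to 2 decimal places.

t = z/height = 0.25/19 = 0.0131579
s = 1 + (scale-1)·z/height = 1 + (0.41-1)·0.25/19 = 0.992237
θ = twist·z/height = 173°·0.25/19 = 2.2763° = 0.039729 rad
cos θ = 0.999211, sin θ = 0.039719 (intermediates below are computed at full precision and shown rounded to 5 d.p.)
v1: (-3,-0.5) → rotate → (-2.97777,-0.61876) → ×s → (-2.95466,-0.61396) → (-2.95,-0.61)
v2: (1,-3.5) → rotate → (1.13823,-3.45752) → ×s → (1.12939,-3.43068) → (1.13,-3.43)
v3: (3.5,-5) → rotate → (3.69583,-4.85704) → ×s → (3.66714,-4.81933) → (3.67,-4.82)
v4: (4.5,0) → rotate → (4.49645,0.17873) → ×s → (4.46154,0.17735) → (4.46,0.18)
v5: (4.5,4.5) → rotate → (4.31771,4.67518) → ×s → (4.28420,4.63889) → (4.28,4.64)
v6: (2,5) → rotate → (1.79983,5.07549) → ×s → (1.78586,5.03609) → (1.79,5.04)
v7: (-1.5,3.5) → rotate → (-1.63783,3.43766) → ×s → (-1.62512,3.41097) → (-1.63,3.41)

Cross-section at z=0.25: (-2.95,-0.61) (1.13,-3.43) (3.67,-4.82) (4.46,0.18) (4.28,4.64) (1.79,5.04) (-1.63,3.41)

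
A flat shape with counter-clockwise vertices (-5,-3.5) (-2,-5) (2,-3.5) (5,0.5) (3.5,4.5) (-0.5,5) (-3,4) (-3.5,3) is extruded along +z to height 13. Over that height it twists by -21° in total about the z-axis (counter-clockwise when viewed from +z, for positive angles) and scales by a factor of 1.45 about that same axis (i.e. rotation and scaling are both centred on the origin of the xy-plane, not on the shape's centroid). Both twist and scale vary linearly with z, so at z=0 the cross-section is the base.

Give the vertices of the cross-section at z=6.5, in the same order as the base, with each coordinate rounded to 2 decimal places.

Cross-section at z=6.5: (-6.80,-3.10) (-3.53,-5.58) (1.63,-4.66) (6.13,-0.51) (5.22,4.64) (0.51,6.13) (-2.72,5.49) (-3.55,4.39)

t = z/height = 6.5/13 = 0.5
s = 1 + (scale-1)·z/height = 1 + (1.45-1)·6.5/13 = 1.225000
θ = twist·z/height = -21°·6.5/13 = -10.5000° = -0.183260 rad
cos θ = 0.983255, sin θ = -0.182236 (intermediates below are computed at full precision and shown rounded to 5 d.p.)
v1: (-5,-3.5) → rotate → (-5.55410,-2.53021) → ×s → (-6.80377,-3.09951) → (-6.80,-3.10)
v2: (-2,-5) → rotate → (-2.87769,-4.55180) → ×s → (-3.52517,-5.57596) → (-3.53,-5.58)
v3: (2,-3.5) → rotate → (1.32869,-3.80586) → ×s → (1.62764,-4.66218) → (1.63,-4.66)
v4: (5,0.5) → rotate → (5.00739,-0.41955) → ×s → (6.13406,-0.51395) → (6.13,-0.51)
v5: (3.5,4.5) → rotate → (4.26145,3.78682) → ×s → (5.22028,4.63886) → (5.22,4.64)
v6: (-0.5,5) → rotate → (0.41955,5.00739) → ×s → (0.51395,6.13406) → (0.51,6.13)
v7: (-3,4) → rotate → (-2.22082,4.47973) → ×s → (-2.72051,5.48766) → (-2.72,5.49)
v8: (-3.5,3) → rotate → (-2.89469,3.58759) → ×s → (-3.54599,4.39480) → (-3.55,4.39)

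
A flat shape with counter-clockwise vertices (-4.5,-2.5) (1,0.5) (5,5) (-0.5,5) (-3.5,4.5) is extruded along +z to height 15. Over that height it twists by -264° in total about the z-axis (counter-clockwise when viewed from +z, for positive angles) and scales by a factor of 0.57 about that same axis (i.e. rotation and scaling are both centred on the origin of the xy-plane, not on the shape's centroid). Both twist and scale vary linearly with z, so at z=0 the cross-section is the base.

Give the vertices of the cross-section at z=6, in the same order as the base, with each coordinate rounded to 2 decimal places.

Cross-section at z=6: (-0.99,4.15) (0.18,-0.91) (2.87,-5.10) (4.10,-0.71) (4.37,1.79)

t = z/height = 6/15 = 0.4
s = 1 + (scale-1)·z/height = 1 + (0.57-1)·6/15 = 0.828000
θ = twist·z/height = -264°·6/15 = -105.6000° = -1.843068 rad
cos θ = -0.268920, sin θ = -0.963163 (intermediates below are computed at full precision and shown rounded to 5 d.p.)
v1: (-4.5,-2.5) → rotate → (-1.19777,5.00653) → ×s → (-0.99175,4.14541) → (-0.99,4.15)
v2: (1,0.5) → rotate → (0.21266,-1.09762) → ×s → (0.17608,-0.90883) → (0.18,-0.91)
v3: (5,5) → rotate → (3.47121,-6.16041) → ×s → (2.87416,-5.10082) → (2.87,-5.10)
v4: (-0.5,5) → rotate → (4.95027,-0.86302) → ×s → (4.09883,-0.71458) → (4.10,-0.71)
v5: (-3.5,4.5) → rotate → (5.27545,2.16093) → ×s → (4.36807,1.78925) → (4.37,1.79)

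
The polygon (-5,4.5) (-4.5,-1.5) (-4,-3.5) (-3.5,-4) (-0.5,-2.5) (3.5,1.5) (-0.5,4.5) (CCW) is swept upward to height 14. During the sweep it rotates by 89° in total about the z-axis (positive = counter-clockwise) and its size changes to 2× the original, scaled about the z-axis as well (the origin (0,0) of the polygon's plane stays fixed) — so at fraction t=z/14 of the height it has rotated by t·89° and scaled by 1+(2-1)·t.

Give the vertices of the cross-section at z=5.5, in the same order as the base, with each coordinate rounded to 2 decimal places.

Cross-section at z=5.5: (-9.30,1.15) (-3.94,-5.30) (-1.77,-7.19) (-0.80,-7.36) (1.42,-3.25) (2.80,4.51) (-4.16,4.74)

t = z/height = 5.5/14 = 0.392857
s = 1 + (scale-1)·z/height = 1 + (2-1)·5.5/14 = 1.392857
θ = twist·z/height = 89°·5.5/14 = 34.9643° = 0.610242 rad
cos θ = 0.819509, sin θ = 0.573066 (intermediates below are computed at full precision and shown rounded to 5 d.p.)
v1: (-5,4.5) → rotate → (-6.67634,0.82246) → ×s → (-9.29919,1.14557) → (-9.30,1.15)
v2: (-4.5,-1.5) → rotate → (-2.82819,-3.80806) → ×s → (-3.93927,-5.30408) → (-3.94,-5.30)
v3: (-4,-3.5) → rotate → (-1.27231,-5.16055) → ×s → (-1.77214,-7.18790) → (-1.77,-7.19)
v4: (-3.5,-4) → rotate → (-0.57602,-5.28377) → ×s → (-0.80231,-7.35953) → (-0.80,-7.36)
v5: (-0.5,-2.5) → rotate → (1.02291,-2.33531) → ×s → (1.42477,-3.25275) → (1.42,-3.25)
v6: (3.5,1.5) → rotate → (2.00868,3.23499) → ×s → (2.79781,4.50588) → (2.80,4.51)
v7: (-0.5,4.5) → rotate → (-2.98855,3.40126) → ×s → (-4.16262,4.73747) → (-4.16,4.74)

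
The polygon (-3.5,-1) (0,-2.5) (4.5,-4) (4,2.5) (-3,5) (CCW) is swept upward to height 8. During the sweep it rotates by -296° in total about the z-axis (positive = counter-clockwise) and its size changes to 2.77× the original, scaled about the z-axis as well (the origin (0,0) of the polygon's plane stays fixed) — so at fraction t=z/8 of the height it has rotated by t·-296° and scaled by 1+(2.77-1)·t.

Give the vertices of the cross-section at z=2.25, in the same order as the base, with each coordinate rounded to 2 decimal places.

t = z/height = 2.25/8 = 0.28125
s = 1 + (scale-1)·z/height = 1 + (2.77-1)·2.25/8 = 1.497813
θ = twist·z/height = -296°·2.25/8 = -83.2500° = -1.452987 rad
cos θ = 0.117537, sin θ = -0.993068 (intermediates below are computed at full precision and shown rounded to 5 d.p.)
v1: (-3.5,-1) → rotate → (-1.40445,3.35820) → ×s → (-2.10360,5.02996) → (-2.10,5.03)
v2: (0,-2.5) → rotate → (-2.48267,-0.29384) → ×s → (-3.71858,-0.44012) → (-3.72,-0.44)
v3: (4.5,-4) → rotate → (-3.44336,-4.93896) → ×s → (-5.15750,-7.39763) → (-5.16,-7.40)
v4: (4,2.5) → rotate → (2.95282,-3.67843) → ×s → (4.42277,-5.50960) → (4.42,-5.51)
v5: (-3,5) → rotate → (4.61273,3.56689) → ×s → (6.90900,5.34254) → (6.91,5.34)

Cross-section at z=2.25: (-2.10,5.03) (-3.72,-0.44) (-5.16,-7.40) (4.42,-5.51) (6.91,5.34)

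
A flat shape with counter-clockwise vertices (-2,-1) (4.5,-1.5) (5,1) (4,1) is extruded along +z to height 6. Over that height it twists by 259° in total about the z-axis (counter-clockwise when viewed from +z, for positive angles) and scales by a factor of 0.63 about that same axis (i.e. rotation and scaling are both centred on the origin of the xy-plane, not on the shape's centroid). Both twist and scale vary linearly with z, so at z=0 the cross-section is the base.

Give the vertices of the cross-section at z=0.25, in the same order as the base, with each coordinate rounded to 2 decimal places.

Cross-section at z=0.25: (-1.75,-1.34) (4.63,-0.62) (4.65,1.89) (3.68,1.70)

t = z/height = 0.25/6 = 0.0416667
s = 1 + (scale-1)·z/height = 1 + (0.63-1)·0.25/6 = 0.984583
θ = twist·z/height = 259°·0.25/6 = 10.7917° = 0.188350 rad
cos θ = 0.982314, sin θ = 0.187238 (intermediates below are computed at full precision and shown rounded to 5 d.p.)
v1: (-2,-1) → rotate → (-1.77739,-1.35679) → ×s → (-1.74999,-1.33587) → (-1.75,-1.34)
v2: (4.5,-1.5) → rotate → (4.70127,-0.63090) → ×s → (4.62879,-0.62117) → (4.63,-0.62)
v3: (5,1) → rotate → (4.72433,1.91851) → ×s → (4.65150,1.88893) → (4.65,1.89)
v4: (4,1) → rotate → (3.74202,1.73127) → ×s → (3.68433,1.70458) → (3.68,1.70)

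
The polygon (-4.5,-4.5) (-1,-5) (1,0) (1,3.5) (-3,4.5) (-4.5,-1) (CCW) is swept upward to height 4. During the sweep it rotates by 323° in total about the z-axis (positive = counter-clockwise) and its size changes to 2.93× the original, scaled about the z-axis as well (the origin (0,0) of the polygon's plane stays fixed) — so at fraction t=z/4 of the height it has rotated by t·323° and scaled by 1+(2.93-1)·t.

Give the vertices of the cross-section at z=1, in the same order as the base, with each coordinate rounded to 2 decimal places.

t = z/height = 1/4 = 0.25
s = 1 + (scale-1)·z/height = 1 + (2.93-1)·1/4 = 1.482500
θ = twist·z/height = 323°·1/4 = 80.7500° = 1.409353 rad
cos θ = 0.160743, sin θ = 0.986996 (intermediates below are computed at full precision and shown rounded to 5 d.p.)
v1: (-4.5,-4.5) → rotate → (3.71814,-5.16483) → ×s → (5.51215,-7.65685) → (5.51,-7.66)
v2: (-1,-5) → rotate → (4.77424,-1.79071) → ×s → (7.07781,-2.65473) → (7.08,-2.65)
v3: (1,0) → rotate → (0.16074,0.98700) → ×s → (0.23830,1.46322) → (0.24,1.46)
v4: (1,3.5) → rotate → (-3.29374,1.54960) → ×s → (-4.88298,2.29728) → (-4.88,2.30)
v5: (-3,4.5) → rotate → (-4.92371,-2.23765) → ×s → (-7.29940,-3.31731) → (-7.30,-3.32)
v6: (-4.5,-1) → rotate → (0.26365,-4.60223) → ×s → (0.39087,-6.82280) → (0.39,-6.82)

Cross-section at z=1: (5.51,-7.66) (7.08,-2.65) (0.24,1.46) (-4.88,2.30) (-7.30,-3.32) (0.39,-6.82)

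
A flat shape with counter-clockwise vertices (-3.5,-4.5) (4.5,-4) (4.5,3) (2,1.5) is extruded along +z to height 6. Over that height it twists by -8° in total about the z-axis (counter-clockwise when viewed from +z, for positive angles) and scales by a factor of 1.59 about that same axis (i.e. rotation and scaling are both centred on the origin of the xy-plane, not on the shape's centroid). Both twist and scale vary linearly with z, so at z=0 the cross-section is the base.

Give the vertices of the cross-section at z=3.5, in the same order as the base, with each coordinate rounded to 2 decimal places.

Cross-section at z=3.5: (-5.18,-5.65) (5.59,-5.85) (6.36,3.53) (2.84,1.79)

t = z/height = 3.5/6 = 0.583333
s = 1 + (scale-1)·z/height = 1 + (1.59-1)·3.5/6 = 1.344167
θ = twist·z/height = -8°·3.5/6 = -4.6667° = -0.081449 rad
cos θ = 0.996685, sin θ = -0.081359 (intermediates below are computed at full precision and shown rounded to 5 d.p.)
v1: (-3.5,-4.5) → rotate → (-3.85451,-4.20033) → ×s → (-5.18111,-5.64594) → (-5.18,-5.65)
v2: (4.5,-4) → rotate → (4.15965,-4.35285) → ×s → (5.59126,-5.85096) → (5.59,-5.85)
v3: (4.5,3) → rotate → (4.72916,2.62394) → ×s → (6.35678,3.52701) → (6.36,3.53)
v4: (2,1.5) → rotate → (2.11541,1.33231) → ×s → (2.84346,1.79085) → (2.84,1.79)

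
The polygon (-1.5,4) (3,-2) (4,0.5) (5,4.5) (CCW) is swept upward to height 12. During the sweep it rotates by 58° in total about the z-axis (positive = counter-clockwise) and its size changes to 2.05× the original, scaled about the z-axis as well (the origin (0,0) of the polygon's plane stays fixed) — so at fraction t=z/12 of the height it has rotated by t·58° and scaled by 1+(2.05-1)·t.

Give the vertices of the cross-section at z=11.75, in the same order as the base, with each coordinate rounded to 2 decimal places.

t = z/height = 11.75/12 = 0.979167
s = 1 + (scale-1)·z/height = 1 + (2.05-1)·11.75/12 = 2.028125
θ = twist·z/height = 58°·11.75/12 = 56.7917° = 0.991202 rad
cos θ = 0.547685, sin θ = 0.836685 (intermediates below are computed at full precision and shown rounded to 5 d.p.)
v1: (-1.5,4) → rotate → (-4.16827,0.93571) → ×s → (-8.45376,1.89774) → (-8.45,1.90)
v2: (3,-2) → rotate → (3.31642,1.41468) → ×s → (6.72612,2.86916) → (6.73,2.87)
v3: (4,0.5) → rotate → (1.77240,3.62058) → ×s → (3.59464,7.34299) → (3.59,7.34)
v4: (5,4.5) → rotate → (-1.02666,6.64801) → ×s → (-2.08219,13.48299) → (-2.08,13.48)

Cross-section at z=11.75: (-8.45,1.90) (6.73,2.87) (3.59,7.34) (-2.08,13.48)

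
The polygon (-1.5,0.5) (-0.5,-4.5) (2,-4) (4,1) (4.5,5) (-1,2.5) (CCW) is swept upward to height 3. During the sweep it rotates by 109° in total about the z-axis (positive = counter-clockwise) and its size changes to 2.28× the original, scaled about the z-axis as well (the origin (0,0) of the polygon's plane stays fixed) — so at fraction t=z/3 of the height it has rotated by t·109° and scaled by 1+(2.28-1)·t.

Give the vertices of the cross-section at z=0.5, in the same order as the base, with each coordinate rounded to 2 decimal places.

t = z/height = 0.5/3 = 0.166667
s = 1 + (scale-1)·z/height = 1 + (2.28-1)·0.5/3 = 1.213333
θ = twist·z/height = 109°·0.5/3 = 18.1667° = 0.317068 rad
cos θ = 0.950154, sin θ = 0.311782 (intermediates below are computed at full precision and shown rounded to 5 d.p.)
v1: (-1.5,0.5) → rotate → (-1.58112,0.00740) → ×s → (-1.91843,0.00898) → (-1.92,0.01)
v2: (-0.5,-4.5) → rotate → (0.92794,-4.43158) → ×s → (1.12590,-5.37699) → (1.13,-5.38)
v3: (2,-4) → rotate → (3.14744,-3.17705) → ×s → (3.81889,-3.85482) → (3.82,-3.85)
v4: (4,1) → rotate → (3.48883,2.19728) → ×s → (4.23312,2.66604) → (4.23,2.67)
v5: (4.5,5) → rotate → (2.71678,6.15379) → ×s → (3.29636,7.46660) → (3.30,7.47)
v6: (-1,2.5) → rotate → (-1.72961,2.06360) → ×s → (-2.09859,2.50384) → (-2.10,2.50)

Cross-section at z=0.5: (-1.92,0.01) (1.13,-5.38) (3.82,-3.85) (4.23,2.67) (3.30,7.47) (-2.10,2.50)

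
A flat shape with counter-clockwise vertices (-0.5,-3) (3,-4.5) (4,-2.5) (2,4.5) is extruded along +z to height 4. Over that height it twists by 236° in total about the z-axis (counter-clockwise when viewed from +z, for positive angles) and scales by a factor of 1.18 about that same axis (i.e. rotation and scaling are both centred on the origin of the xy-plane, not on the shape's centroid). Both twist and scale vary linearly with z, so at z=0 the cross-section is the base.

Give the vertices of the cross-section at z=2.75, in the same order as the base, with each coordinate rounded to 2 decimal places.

t = z/height = 2.75/4 = 0.6875
s = 1 + (scale-1)·z/height = 1 + (1.18-1)·2.75/4 = 1.123750
θ = twist·z/height = 236°·2.75/4 = 162.2500° = 2.831797 rad
cos θ = -0.952396, sin θ = 0.304864 (intermediates below are computed at full precision and shown rounded to 5 d.p.)
v1: (-0.5,-3) → rotate → (1.39079,2.70476) → ×s → (1.56290,3.03947) → (1.56,3.04)
v2: (3,-4.5) → rotate → (-1.48530,5.20037) → ×s → (-1.66910,5.84392) → (-1.67,5.84)
v3: (4,-2.5) → rotate → (-3.04742,3.60045) → ×s → (-3.42454,4.04600) → (-3.42,4.05)
v4: (2,4.5) → rotate → (-3.27668,-3.67605) → ×s → (-3.68217,-4.13096) → (-3.68,-4.13)

Cross-section at z=2.75: (1.56,3.04) (-1.67,5.84) (-3.42,4.05) (-3.68,-4.13)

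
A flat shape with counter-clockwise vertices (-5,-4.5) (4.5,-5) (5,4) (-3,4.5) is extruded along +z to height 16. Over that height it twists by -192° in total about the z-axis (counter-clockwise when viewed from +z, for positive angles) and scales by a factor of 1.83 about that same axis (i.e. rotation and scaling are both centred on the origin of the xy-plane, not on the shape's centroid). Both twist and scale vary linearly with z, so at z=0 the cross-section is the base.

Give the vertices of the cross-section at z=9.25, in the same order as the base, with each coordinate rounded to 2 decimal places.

Cross-section at z=9.25: (-3.57,9.29) (-9.29,-3.57) (2.87,-9.03) (7.81,1.76)

t = z/height = 9.25/16 = 0.578125
s = 1 + (scale-1)·z/height = 1 + (1.83-1)·9.25/16 = 1.479844
θ = twist·z/height = -192°·9.25/16 = -111.0000° = -1.937315 rad
cos θ = -0.358368, sin θ = -0.933580 (intermediates below are computed at full precision and shown rounded to 5 d.p.)
v1: (-5,-4.5) → rotate → (-2.40927,6.28056) → ×s → (-3.56535,9.29424) → (-3.57,9.29)
v2: (4.5,-5) → rotate → (-6.28056,-2.40927) → ×s → (-9.29424,-3.56535) → (-9.29,-3.57)
v3: (5,4) → rotate → (1.94248,-6.10137) → ×s → (2.87457,-9.02908) → (2.87,-9.03)
v4: (-3,4.5) → rotate → (5.27622,1.18809) → ×s → (7.80797,1.75818) → (7.81,1.76)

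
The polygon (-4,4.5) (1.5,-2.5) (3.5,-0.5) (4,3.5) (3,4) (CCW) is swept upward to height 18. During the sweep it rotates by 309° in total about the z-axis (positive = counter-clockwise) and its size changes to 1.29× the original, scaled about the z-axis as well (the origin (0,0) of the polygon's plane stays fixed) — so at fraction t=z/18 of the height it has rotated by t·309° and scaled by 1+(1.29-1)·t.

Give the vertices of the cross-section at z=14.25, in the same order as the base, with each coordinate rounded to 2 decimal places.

Cross-section at z=14.25: (7.11,2.07) (-3.57,-0.35) (-2.40,-3.62) (1.78,-6.29) (2.86,-5.44)

t = z/height = 14.25/18 = 0.791667
s = 1 + (scale-1)·z/height = 1 + (1.29-1)·14.25/18 = 1.229583
θ = twist·z/height = 309°·14.25/18 = 244.6250° = 4.269512 rad
cos θ = -0.428541, sin θ = -0.903522 (intermediates below are computed at full precision and shown rounded to 5 d.p.)
v1: (-4,4.5) → rotate → (5.78001,1.68566) → ×s → (7.10701,2.07265) → (7.11,2.07)
v2: (1.5,-2.5) → rotate → (-2.90162,-0.28393) → ×s → (-3.56778,-0.34912) → (-3.57,-0.35)
v3: (3.5,-0.5) → rotate → (-1.95165,-2.94806) → ×s → (-2.39972,-3.62488) → (-2.40,-3.62)
v4: (4,3.5) → rotate → (1.44816,-5.11398) → ×s → (1.78064,-6.28807) → (1.78,-6.29)
v5: (3,4) → rotate → (2.32847,-4.42473) → ×s → (2.86304,-5.44058) → (2.86,-5.44)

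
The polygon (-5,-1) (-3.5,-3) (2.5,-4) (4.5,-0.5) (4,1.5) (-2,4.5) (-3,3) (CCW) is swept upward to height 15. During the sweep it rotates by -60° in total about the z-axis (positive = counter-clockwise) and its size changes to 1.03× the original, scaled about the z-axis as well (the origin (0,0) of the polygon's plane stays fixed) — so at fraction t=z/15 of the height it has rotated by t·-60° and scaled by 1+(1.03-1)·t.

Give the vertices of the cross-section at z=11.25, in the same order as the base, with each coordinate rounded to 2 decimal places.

t = z/height = 11.25/15 = 0.75
s = 1 + (scale-1)·z/height = 1 + (1.03-1)·11.25/15 = 1.022500
θ = twist·z/height = -60°·11.25/15 = -45.0000° = -0.785398 rad
cos θ = 0.707107, sin θ = -0.707107 (intermediates below are computed at full precision and shown rounded to 5 d.p.)
v1: (-5,-1) → rotate → (-4.24264,2.82843) → ×s → (-4.33810,2.89207) → (-4.34,2.89)
v2: (-3.5,-3) → rotate → (-4.59619,0.35355) → ×s → (-4.69961,0.36151) → (-4.70,0.36)
v3: (2.5,-4) → rotate → (-1.06066,-4.59619) → ×s → (-1.08453,-4.69961) → (-1.08,-4.70)
v4: (4.5,-0.5) → rotate → (2.82843,-3.53553) → ×s → (2.89207,-3.61508) → (2.89,-3.62)
v5: (4,1.5) → rotate → (3.88909,-1.76777) → ×s → (3.97659,-1.80754) → (3.98,-1.81)
v6: (-2,4.5) → rotate → (1.76777,4.59619) → ×s → (1.80754,4.69961) → (1.81,4.70)
v7: (-3,3) → rotate → (-0.00000,4.24264) → ×s → (-0.00000,4.33810) → (0.00,4.34)

Cross-section at z=11.25: (-4.34,2.89) (-4.70,0.36) (-1.08,-4.70) (2.89,-3.62) (3.98,-1.81) (1.81,4.70) (0.00,4.34)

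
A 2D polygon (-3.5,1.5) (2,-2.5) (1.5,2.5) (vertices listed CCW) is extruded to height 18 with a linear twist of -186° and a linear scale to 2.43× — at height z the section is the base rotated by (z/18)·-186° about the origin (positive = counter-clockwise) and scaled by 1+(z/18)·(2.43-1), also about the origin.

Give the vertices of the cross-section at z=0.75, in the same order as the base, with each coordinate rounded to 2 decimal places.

t = z/height = 0.75/18 = 0.0416667
s = 1 + (scale-1)·z/height = 1 + (2.43-1)·0.75/18 = 1.059583
θ = twist·z/height = -186°·0.75/18 = -7.7500° = -0.135263 rad
cos θ = 0.990866, sin θ = -0.134851 (intermediates below are computed at full precision and shown rounded to 5 d.p.)
v1: (-3.5,1.5) → rotate → (-3.26575,1.95828) → ×s → (-3.46034,2.07496) → (-3.46,2.07)
v2: (2,-2.5) → rotate → (1.64460,-2.74687) → ×s → (1.74260,-2.91053) → (1.74,-2.91)
v3: (1.5,2.5) → rotate → (1.82343,2.27489) → ×s → (1.93207,2.41043) → (1.93,2.41)

Cross-section at z=0.75: (-3.46,2.07) (1.74,-2.91) (1.93,2.41)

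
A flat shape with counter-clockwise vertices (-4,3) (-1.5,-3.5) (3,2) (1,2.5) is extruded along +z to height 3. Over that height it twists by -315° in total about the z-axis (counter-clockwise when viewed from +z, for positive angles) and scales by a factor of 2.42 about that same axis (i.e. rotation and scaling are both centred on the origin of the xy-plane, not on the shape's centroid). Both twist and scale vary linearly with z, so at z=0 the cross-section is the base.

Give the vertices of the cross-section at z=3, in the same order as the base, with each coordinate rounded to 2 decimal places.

t = z/height = 3/3 = 1
s = 1 + (scale-1)·z/height = 1 + (2.42-1)·3/3 = 2.420000
θ = twist·z/height = -315°·3/3 = -315.0000° = -5.497787 rad
cos θ = 0.707107, sin θ = 0.707107 (intermediates below are computed at full precision and shown rounded to 5 d.p.)
v1: (-4,3) → rotate → (-4.94975,-0.70711) → ×s → (-11.97839,-1.71120) → (-11.98,-1.71)
v2: (-1.5,-3.5) → rotate → (1.41421,-3.53553) → ×s → (3.42240,-8.55599) → (3.42,-8.56)
v3: (3,2) → rotate → (0.70711,3.53553) → ×s → (1.71120,8.55599) → (1.71,8.56)
v4: (1,2.5) → rotate → (-1.06066,2.47487) → ×s → (-2.56680,5.98919) → (-2.57,5.99)

Cross-section at z=3: (-11.98,-1.71) (3.42,-8.56) (1.71,8.56) (-2.57,5.99)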